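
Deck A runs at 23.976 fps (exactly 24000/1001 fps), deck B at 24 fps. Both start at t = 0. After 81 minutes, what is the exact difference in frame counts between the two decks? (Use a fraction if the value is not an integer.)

116640/1001 frames

81 min = 4860 s.
A emits 24000/1001 × 4860 = 116640000/1001 frames; B emits 24 × 4860 = 116640.
Difference = 116640/1001 frames (≈ 116.5235); B is ahead of A.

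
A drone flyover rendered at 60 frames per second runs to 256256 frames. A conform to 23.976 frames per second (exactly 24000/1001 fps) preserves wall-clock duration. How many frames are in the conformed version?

102400 frames

Target frames = source frames × (target rate / source rate) = 256256 × (24000/1001)/(60) = 256256 × 400/1001 = 102400.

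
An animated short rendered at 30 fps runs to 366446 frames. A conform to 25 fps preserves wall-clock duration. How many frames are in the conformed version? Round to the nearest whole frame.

305372 frames

Frames at target rate = 366446 × (25) / (30) = 916115/3 ≈ 305371.667.
Nearest whole frame: 305372.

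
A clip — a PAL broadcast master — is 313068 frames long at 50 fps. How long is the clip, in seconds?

Running time = 313068 / (50) = 6261.36 s.

6261.36 seconds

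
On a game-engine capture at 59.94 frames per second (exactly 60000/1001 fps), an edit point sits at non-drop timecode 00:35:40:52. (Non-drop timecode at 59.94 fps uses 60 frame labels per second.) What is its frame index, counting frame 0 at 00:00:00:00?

frame 128452

Total seconds to the label: (0 × 3600 + 35 × 60 + 40) = 2140.
Frame index = 2140 × 60 + 52 = 128452.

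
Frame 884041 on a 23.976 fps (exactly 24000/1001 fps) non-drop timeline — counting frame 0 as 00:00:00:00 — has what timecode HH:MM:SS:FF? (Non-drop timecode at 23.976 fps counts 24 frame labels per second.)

10:13:55:01

884041 ÷ 24 = 36835 full seconds, remainder 1 frame.
36835 s = 10 h 13 min 55 s.
Timecode: 10:13:55:01.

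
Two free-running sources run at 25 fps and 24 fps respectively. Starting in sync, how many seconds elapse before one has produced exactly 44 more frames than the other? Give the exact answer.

44 seconds

The gap grows by |24 − 25| = 1 frame per second.
Time for a 44-frame gap: 44 ÷ (1) = 44 s.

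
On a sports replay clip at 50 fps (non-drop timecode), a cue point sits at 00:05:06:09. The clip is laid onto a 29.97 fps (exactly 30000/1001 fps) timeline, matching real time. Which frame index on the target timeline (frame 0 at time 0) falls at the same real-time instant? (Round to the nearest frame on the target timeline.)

Source frame index: (0×3600 + 5×60 + 6) × 50 + 9 = 15309.
Real time: 15309 / (50) = 15309/50 s.
Target frame: (15309/50) × (30000/1001) = 1312200/143 ≈ 9176.224 → 9176.

frame 9176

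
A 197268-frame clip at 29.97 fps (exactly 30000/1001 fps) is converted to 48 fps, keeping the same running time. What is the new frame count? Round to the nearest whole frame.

Frames at target rate = 197268 × (48) / (30000/1001) = 197465268/625 ≈ 315944.429.
Nearest whole frame: 315944.

315944 frames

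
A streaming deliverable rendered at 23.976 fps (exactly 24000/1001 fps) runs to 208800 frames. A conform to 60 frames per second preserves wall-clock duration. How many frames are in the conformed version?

522522 frames

Target frames = source frames × (target rate / source rate) = 208800 × (60)/(24000/1001) = 208800 × 1001/400 = 522522.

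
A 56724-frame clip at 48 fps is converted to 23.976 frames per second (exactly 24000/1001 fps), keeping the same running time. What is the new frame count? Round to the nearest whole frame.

Frames at target rate = 56724 × (24000/1001) / (48) = 28362000/1001 ≈ 28333.666.
Nearest whole frame: 28334.

28334 frames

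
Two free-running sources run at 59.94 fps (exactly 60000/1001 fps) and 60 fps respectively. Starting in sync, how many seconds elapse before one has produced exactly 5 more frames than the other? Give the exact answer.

The gap grows by |60 − 60000/1001| = 60/1001 frames per second.
Time for a 5-frame gap: 5 ÷ (60/1001) = 1001/12 s.

1001/12 seconds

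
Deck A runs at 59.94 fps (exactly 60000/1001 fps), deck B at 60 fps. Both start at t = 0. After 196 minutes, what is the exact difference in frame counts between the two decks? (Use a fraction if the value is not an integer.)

100800/143 frames

196 min = 11760 s.
A emits 60000/1001 × 11760 = 100800000/143 frames; B emits 60 × 11760 = 705600.
Difference = 100800/143 frames (≈ 704.8951); B is ahead of A.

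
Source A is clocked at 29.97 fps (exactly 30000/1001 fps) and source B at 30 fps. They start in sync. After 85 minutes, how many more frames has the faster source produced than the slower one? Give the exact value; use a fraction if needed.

85 min = 5100 s.
A emits 30000/1001 × 5100 = 153000000/1001 frames; B emits 30 × 5100 = 153000.
Difference = 153000/1001 frames (≈ 152.8472); B is ahead of A.

153000/1001 frames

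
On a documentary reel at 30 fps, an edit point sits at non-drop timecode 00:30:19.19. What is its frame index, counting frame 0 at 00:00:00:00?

frame 54589

Total seconds to the label: (0 × 3600 + 30 × 60 + 19) = 1819.
Frame index = 1819 × 30 + 19 = 54589.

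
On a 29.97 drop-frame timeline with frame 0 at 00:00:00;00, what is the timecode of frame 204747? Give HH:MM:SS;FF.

01:53:51;21

Ten DF minutes hold 17982 frames, so frame 204747 lies in block 11 (frames 197802–215783) with 6945 frames into that block.
The block's first minute is 1800 frames and the rest 1798 each; 6945 frames reaches minute 3, so 11 × 18 + 3 × 2 = 204 labels have been skipped so far.
Adding those back, label number 204747 + 204 = 204951 at 30 labels/s is 6831 s + 21 f = 1 h 53 min 51 s frame 21, i.e. 01:53:51;21.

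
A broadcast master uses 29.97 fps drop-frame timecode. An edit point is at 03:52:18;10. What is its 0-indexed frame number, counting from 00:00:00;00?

As if non-drop at 30 labels/s: (3 × 3600 + 52 × 60 + 18) × 30 + 10 = 418150.
Minute boundaries passed: 232; those not divisible by 10: 232 − 23 = 209; dropped labels = 2 × 209 = 418.
Actual frame index = 418150 − 418 = 417732.

417732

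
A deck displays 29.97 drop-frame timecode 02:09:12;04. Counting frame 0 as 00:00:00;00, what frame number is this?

232330

As if non-drop at 30 labels/s: (2 × 3600 + 9 × 60 + 12) × 30 + 4 = 232564.
Minute boundaries passed: 129; those not divisible by 10: 129 − 12 = 117; dropped labels = 2 × 117 = 234.
Actual frame index = 232564 − 234 = 232330.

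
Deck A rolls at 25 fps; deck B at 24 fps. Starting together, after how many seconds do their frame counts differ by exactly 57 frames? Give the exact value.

The gap grows by |24 − 25| = 1 frame per second.
Time for a 57-frame gap: 57 ÷ (1) = 57 s.

57 seconds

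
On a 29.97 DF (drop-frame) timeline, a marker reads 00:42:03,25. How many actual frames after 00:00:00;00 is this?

Complete 10-minute blocks: 4, each 17982 frames → 71928.
Remaining 2 whole minutes in the current block: 1800 + 1 × 1798 = 3598 frames.
Within the current minute: 3 × 30 + 25 − 2 = 113 (labels ;00/;01 skipped at this minute). Total = 71928 + 3598 + 113 = 75639.

75639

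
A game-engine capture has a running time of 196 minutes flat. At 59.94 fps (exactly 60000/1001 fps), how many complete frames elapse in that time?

196 min = 11760 s.
Frames = 11760 × 60000/1001 = 100800000/143 ≈ 704895.1049.
Complete frames: 704895.

704895 frames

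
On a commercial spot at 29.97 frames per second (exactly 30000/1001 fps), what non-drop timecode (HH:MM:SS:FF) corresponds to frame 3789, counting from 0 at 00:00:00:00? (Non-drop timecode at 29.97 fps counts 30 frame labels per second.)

00:02:06:09

3789 ÷ 30 = 126 full seconds, remainder 9 frames.
126 s = 0 h 2 min 6 s.
Timecode: 00:02:06:09.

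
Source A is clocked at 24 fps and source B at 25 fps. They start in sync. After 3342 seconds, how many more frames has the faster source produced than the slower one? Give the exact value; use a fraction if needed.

3342 frames

A emits 24 × 3342 = 80208 frames; B emits 25 × 3342 = 83550.
Difference = 3342 frames; B is ahead of A.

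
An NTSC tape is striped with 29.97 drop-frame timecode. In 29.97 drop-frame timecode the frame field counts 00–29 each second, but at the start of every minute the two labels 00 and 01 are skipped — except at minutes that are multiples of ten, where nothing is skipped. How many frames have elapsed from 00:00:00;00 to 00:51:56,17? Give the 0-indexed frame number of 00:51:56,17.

As if non-drop at 30 labels/s: (0 × 3600 + 51 × 60 + 56) × 30 + 17 = 93497.
Minute boundaries passed: 51; those not divisible by 10: 51 − 5 = 46; dropped labels = 2 × 46 = 92.
Actual frame index = 93497 − 92 = 93405.

93405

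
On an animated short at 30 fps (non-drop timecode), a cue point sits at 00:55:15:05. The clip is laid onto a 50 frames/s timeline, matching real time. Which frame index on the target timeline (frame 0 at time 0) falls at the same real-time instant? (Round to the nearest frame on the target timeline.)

frame 165758

Source frame index: (0×3600 + 55×60 + 15) × 30 + 5 = 99455.
Real time: 99455 / (30) = 19891/6 s.
Target frame: (19891/6) × (50) = 497275/3 ≈ 165758.333 → 165758.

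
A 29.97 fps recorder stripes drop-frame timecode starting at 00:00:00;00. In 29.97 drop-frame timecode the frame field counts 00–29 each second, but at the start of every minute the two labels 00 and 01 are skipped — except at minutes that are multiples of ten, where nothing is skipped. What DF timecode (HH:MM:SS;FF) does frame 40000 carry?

00:22:14;20

Each 10-minute DF block holds 10 × 60 × 30 − 9 × 2 = 17982 frames. 40000 ÷ 17982 → 2 full blocks, remainder 4036.
Within the partial block the first minute is 1800 frames and each further minute 1798, so 2 further minute boundaries passed. Total skipped labels = 18 × 2 + 2 × 2 = 40.
Non-drop label index = 40000 + 40 = 40040; at 30 labels/s that is 00:22:14:20, i.e. DF 00:22:14;20.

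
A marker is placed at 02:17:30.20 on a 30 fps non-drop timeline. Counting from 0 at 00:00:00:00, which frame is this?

Total seconds to the label: (2 × 3600 + 17 × 60 + 30) = 8250.
Frame index = 8250 × 30 + 20 = 247520.

247520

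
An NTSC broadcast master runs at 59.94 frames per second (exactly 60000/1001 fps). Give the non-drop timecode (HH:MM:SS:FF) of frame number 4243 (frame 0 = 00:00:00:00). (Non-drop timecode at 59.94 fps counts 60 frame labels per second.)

00:01:10:43

4243 ÷ 60 = 70 full seconds, remainder 43 frames.
70 s = 0 h 1 min 10 s.
Timecode: 00:01:10:43.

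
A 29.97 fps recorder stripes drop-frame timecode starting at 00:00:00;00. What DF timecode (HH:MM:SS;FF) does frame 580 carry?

Each 10-minute DF block holds 10 × 60 × 30 − 9 × 2 = 17982 frames. 580 ÷ 17982 → 0 full blocks, remainder 580.
Within the partial block the first minute is 1800 frames and each further minute 1798, so 0 further minute boundaries passed. Total skipped labels = 18 × 0 + 2 × 0 = 0.
Non-drop label index = 580 + 0 = 580; at 30 labels/s that is 00:00:19:10, i.e. DF 00:00:19;10.

00:00:19;10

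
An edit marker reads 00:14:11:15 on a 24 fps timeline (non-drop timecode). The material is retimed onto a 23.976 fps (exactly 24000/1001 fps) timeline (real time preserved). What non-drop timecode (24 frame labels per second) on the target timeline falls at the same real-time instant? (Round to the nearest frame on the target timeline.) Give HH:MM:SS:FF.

00:14:10:19

Source frame index: (0×3600 + 14×60 + 11) × 24 + 15 = 20439.
Real time: 20439 / (24) = 6813/8 s.
Target frame: (6813/8) × (24000/1001) = 20439000/1001 ≈ 20418.581 → 20419.
At 24 labels/s: frame 20419 → 00:14:10:19.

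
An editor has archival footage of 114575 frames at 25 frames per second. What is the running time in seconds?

Running time = 114575 / (25) = 4583 s.

4583 seconds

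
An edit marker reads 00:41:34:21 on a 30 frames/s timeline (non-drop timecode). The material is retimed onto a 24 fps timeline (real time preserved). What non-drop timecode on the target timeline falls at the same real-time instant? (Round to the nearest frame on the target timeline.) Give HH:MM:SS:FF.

Source frame index: (0×3600 + 41×60 + 34) × 30 + 21 = 74841.
Real time: 74841 / (30) = 24947/10 s.
Target frame: (24947/10) × (24) = 299364/5 ≈ 59872.800 → 59873.
At 24 labels/s: frame 59873 → 00:41:34:17.

00:41:34:17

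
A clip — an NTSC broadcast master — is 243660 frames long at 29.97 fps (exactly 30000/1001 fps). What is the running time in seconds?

8130.122 seconds

Running time = 243660 / (30000/1001) = 8130.122 s.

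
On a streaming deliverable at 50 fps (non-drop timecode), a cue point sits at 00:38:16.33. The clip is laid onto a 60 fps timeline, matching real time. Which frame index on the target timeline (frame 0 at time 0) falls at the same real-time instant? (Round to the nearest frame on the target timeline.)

frame 137800

Source frame index: (0×3600 + 38×60 + 16) × 50 + 33 = 114833.
Real time: 114833 / (50) = 114833/50 s.
Target frame: (114833/50) × (60) = 688998/5 ≈ 137799.600 → 137800.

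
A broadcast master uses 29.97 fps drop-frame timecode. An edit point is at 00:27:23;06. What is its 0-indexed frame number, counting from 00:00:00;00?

Complete 10-minute blocks: 2, each 17982 frames → 35964.
Remaining 7 whole minutes in the current block: 1800 + 6 × 1798 = 12588 frames.
Within the current minute: 23 × 30 + 6 − 2 = 694 (labels ;00/;01 skipped at this minute). Total = 35964 + 12588 + 694 = 49246.

49246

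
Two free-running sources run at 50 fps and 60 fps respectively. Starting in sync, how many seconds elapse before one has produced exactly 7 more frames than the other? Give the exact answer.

0.7 seconds

The gap grows by |60 − 50| = 10 frames per second.
Time for a 7-frame gap: 7 ÷ (10) = 0.7 s.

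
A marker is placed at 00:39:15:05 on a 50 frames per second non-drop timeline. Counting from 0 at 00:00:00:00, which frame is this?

frame 117755

Total seconds to the label: (0 × 3600 + 39 × 60 + 15) = 2355.
Frame index = 2355 × 50 + 5 = 117755.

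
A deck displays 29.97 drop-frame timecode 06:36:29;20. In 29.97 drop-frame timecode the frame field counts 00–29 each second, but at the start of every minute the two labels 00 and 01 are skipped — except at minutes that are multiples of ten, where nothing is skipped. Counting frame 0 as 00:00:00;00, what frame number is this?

Complete 10-minute blocks: 39, each 17982 frames → 701298.
Remaining 6 whole minutes in the current block: 1800 + 5 × 1798 = 10790 frames.
Within the current minute: 29 × 30 + 20 − 2 = 888 (labels ;00/;01 skipped at this minute). Total = 701298 + 10790 + 888 = 712976.

712976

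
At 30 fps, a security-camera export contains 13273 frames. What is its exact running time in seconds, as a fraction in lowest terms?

Running time = 13273 ÷ (30) = 13273 × 1/30 = 13273/30 s.

13273/30 seconds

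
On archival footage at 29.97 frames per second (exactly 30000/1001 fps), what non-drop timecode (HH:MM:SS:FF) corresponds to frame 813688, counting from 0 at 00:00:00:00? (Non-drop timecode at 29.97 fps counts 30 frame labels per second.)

07:32:02:28

813688 ÷ 30 = 27122 full seconds, remainder 28 frames.
27122 s = 7 h 32 min 2 s.
Timecode: 07:32:02:28.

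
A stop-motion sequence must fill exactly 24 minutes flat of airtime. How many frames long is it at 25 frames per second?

36000 frames

24 min = 1440 s.
Frames = 1440 × 25 = 36000.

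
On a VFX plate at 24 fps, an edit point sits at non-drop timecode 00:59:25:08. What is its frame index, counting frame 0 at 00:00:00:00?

Total seconds to the label: (0 × 3600 + 59 × 60 + 25) = 3565.
Frame index = 3565 × 24 + 8 = 85568.

85568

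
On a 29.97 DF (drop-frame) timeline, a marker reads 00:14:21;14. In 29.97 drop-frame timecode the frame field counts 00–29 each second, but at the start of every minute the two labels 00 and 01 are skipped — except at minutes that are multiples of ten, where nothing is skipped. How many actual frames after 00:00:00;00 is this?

As if non-drop at 30 labels/s: (0 × 3600 + 14 × 60 + 21) × 30 + 14 = 25844.
Minute boundaries passed: 14; those not divisible by 10: 14 − 1 = 13; dropped labels = 2 × 13 = 26.
Actual frame index = 25844 − 26 = 25818.

25818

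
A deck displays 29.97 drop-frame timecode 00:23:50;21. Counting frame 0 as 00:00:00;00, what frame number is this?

Complete 10-minute blocks: 2, each 17982 frames → 35964.
Remaining 3 whole minutes in the current block: 1800 + 2 × 1798 = 5396 frames.
Within the current minute: 50 × 30 + 21 − 2 = 1519 (labels ;00/;01 skipped at this minute). Total = 35964 + 5396 + 1519 = 42879.

42879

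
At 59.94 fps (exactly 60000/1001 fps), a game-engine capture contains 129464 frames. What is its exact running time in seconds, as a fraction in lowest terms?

16199183/7500 seconds

Running time = 129464 ÷ (60000/1001) = 129464 × 1001/60000 = 16199183/7500 s.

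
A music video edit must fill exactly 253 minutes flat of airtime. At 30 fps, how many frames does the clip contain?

455400 frames

253 min = 15180 s.
Frames = 15180 × 30 = 455400.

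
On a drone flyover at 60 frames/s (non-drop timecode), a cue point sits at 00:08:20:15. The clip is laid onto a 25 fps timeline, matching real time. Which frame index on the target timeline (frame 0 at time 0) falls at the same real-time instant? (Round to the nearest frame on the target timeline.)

Source frame index: (0×3600 + 8×60 + 20) × 60 + 15 = 30015.
Real time: 30015 / (60) = 2001/4 s.
Target frame: (2001/4) × (25) = 50025/4 ≈ 12506.250 → 12506.

frame 12506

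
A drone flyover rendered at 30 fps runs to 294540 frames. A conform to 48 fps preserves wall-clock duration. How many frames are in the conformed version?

471264 frames

Target frames = source frames × (target rate / source rate) = 294540 × (48)/(30) = 294540 × 8/5 = 471264.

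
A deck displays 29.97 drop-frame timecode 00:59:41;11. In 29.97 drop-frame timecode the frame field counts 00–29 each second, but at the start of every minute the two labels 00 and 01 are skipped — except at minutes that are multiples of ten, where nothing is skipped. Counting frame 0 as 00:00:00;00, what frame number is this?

107333

Complete 10-minute blocks: 5, each 17982 frames → 89910.
Remaining 9 whole minutes in the current block: 1800 + 8 × 1798 = 16184 frames.
Within the current minute: 41 × 30 + 11 − 2 = 1239 (labels ;00/;01 skipped at this minute). Total = 89910 + 16184 + 1239 = 107333.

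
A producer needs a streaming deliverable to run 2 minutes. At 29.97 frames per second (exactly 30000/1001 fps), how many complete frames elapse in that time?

3596 frames

2 min = 120 s.
Frames = 120 × 30000/1001 = 3600000/1001 ≈ 3596.4036.
Complete frames: 3596.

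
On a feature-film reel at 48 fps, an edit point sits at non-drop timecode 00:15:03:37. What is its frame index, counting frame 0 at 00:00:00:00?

Total seconds to the label: (0 × 3600 + 15 × 60 + 3) = 903.
Frame index = 903 × 48 + 37 = 43381.

frame 43381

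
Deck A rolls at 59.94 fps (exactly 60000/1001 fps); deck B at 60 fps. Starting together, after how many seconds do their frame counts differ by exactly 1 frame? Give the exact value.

The gap grows by |60 − 60000/1001| = 60/1001 frames per second.
Time for a 1-frame gap: 1 ÷ (60/1001) = 1001/60 s.

1001/60 seconds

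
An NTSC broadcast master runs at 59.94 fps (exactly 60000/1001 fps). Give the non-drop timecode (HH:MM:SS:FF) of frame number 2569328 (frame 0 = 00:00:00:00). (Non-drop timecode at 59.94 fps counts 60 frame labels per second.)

2569328 ÷ 60 = 42822 full seconds, remainder 8 frames.
42822 s = 11 h 53 min 42 s.
Timecode: 11:53:42:08.

11:53:42:08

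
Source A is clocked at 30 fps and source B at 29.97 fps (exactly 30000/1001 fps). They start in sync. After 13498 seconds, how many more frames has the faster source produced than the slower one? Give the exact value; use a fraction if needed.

404940/1001 frames

A emits 30 × 13498 = 404940 frames; B emits 30000/1001 × 13498 = 404940000/1001.
Difference = 404940/1001 frames (≈ 404.5355); B is behind A.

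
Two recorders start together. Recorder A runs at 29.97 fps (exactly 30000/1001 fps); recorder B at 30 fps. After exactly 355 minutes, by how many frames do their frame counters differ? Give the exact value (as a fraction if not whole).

355 min = 21300 s.
A emits 30000/1001 × 21300 = 639000000/1001 frames; B emits 30 × 21300 = 639000.
Difference = 639000/1001 frames (≈ 638.3616); B is ahead of A.

639000/1001 frames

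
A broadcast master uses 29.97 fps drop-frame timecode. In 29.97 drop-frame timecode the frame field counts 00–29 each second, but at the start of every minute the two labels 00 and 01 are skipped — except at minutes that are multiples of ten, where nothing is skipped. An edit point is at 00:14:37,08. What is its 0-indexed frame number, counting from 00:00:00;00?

26292

As if non-drop at 30 labels/s: (0 × 3600 + 14 × 60 + 37) × 30 + 8 = 26318.
Minute boundaries passed: 14; those not divisible by 10: 14 − 1 = 13; dropped labels = 2 × 13 = 26.
Actual frame index = 26318 − 26 = 26292.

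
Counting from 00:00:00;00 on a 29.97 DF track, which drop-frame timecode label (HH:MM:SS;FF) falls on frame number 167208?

Each 10-minute DF block holds 10 × 60 × 30 − 9 × 2 = 17982 frames. 167208 ÷ 17982 → 9 full blocks, remainder 5370.
Within the partial block the first minute is 1800 frames and each further minute 1798, so 2 further minute boundaries passed. Total skipped labels = 18 × 9 + 2 × 2 = 166.
Non-drop label index = 167208 + 166 = 167374; at 30 labels/s that is 01:32:59:04, i.e. DF 01:32:59;04.

01:32:59;04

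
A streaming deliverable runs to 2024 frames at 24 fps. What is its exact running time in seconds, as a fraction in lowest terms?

Running time = 2024 ÷ (24) = 2024 × 1/24 = 253/3 s.

253/3 seconds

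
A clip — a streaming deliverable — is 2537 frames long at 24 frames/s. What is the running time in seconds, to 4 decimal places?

Running time = 2537 × 1/24 = 2537/24 s ≈ 105.7083 s.

105.7083 seconds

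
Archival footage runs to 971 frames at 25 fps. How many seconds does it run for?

38.84 seconds

Running time = 971 / (25) = 38.84 s.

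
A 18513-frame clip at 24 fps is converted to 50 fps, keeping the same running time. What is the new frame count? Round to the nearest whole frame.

Frames at target rate = 18513 × (50) / (24) = 154275/4 ≈ 38568.750.
Nearest whole frame: 38569.

38569 frames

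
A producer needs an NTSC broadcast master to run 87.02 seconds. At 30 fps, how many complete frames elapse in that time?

2610 frames

Frames = 87.02 × 30 = 13053/5 ≈ 2610.6000.
Complete frames: 2610.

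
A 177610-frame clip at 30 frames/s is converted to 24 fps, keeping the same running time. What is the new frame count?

Target frames = source frames × (target rate / source rate) = 177610 × (24)/(30) = 177610 × 4/5 = 142088.

142088 frames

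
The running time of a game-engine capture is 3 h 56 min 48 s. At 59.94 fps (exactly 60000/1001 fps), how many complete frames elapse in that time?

3 h 56 min 48 s = 14208 s.
Frames = 14208 × 60000/1001 = 852480000/1001 ≈ 851628.3716.
Complete frames: 851628.

851628 frames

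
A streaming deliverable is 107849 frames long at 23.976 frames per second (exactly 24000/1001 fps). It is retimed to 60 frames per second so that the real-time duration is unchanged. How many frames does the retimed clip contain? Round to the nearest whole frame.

269892 frames

Frames at target rate = 107849 × (60) / (24000/1001) = 107956849/400 ≈ 269892.122.
Nearest whole frame: 269892.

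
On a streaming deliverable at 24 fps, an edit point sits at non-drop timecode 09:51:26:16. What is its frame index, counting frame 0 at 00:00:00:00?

851680

Total seconds to the label: (9 × 3600 + 51 × 60 + 26) = 35486.
Frame index = 35486 × 24 + 16 = 851680.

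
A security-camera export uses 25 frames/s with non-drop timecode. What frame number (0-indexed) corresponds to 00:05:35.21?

Total seconds to the label: (0 × 3600 + 5 × 60 + 35) = 335.
Frame index = 335 × 25 + 21 = 8396.

8396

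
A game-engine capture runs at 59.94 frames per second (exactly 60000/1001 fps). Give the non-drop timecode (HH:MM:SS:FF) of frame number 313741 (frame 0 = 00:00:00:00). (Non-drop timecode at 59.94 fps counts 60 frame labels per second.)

01:27:09:01

313741 ÷ 60 = 5229 full seconds, remainder 1 frame.
5229 s = 1 h 27 min 9 s.
Timecode: 01:27:09:01.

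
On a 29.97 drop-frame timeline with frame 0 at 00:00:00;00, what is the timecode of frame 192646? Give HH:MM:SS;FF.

01:47:08;00

Each 10-minute DF block holds 10 × 60 × 30 − 9 × 2 = 17982 frames. 192646 ÷ 17982 → 10 full blocks, remainder 12826.
Within the partial block the first minute is 1800 frames and each further minute 1798, so 7 further minute boundaries passed. Total skipped labels = 18 × 10 + 2 × 7 = 194.
Non-drop label index = 192646 + 194 = 192840; at 30 labels/s that is 01:47:08:00, i.e. DF 01:47:08;00.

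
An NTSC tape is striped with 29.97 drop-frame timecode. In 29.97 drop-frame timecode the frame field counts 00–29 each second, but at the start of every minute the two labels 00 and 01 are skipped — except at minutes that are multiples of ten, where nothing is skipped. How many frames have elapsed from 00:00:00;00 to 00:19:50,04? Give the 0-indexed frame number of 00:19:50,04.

As if non-drop at 30 labels/s: (0 × 3600 + 19 × 60 + 50) × 30 + 4 = 35704.
Minute boundaries passed: 19; those not divisible by 10: 19 − 1 = 18; dropped labels = 2 × 18 = 36.
Actual frame index = 35704 − 36 = 35668.

35668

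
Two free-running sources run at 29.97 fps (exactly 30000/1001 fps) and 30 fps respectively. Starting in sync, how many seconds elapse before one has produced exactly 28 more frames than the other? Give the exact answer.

14014/15 seconds

The gap grows by |30 − 30000/1001| = 30/1001 frames per second.
Time for a 28-frame gap: 28 ÷ (30/1001) = 14014/15 s.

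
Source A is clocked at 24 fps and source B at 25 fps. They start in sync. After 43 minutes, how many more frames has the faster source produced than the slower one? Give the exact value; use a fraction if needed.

2580 frames

43 min = 2580 s.
A emits 24 × 2580 = 61920 frames; B emits 25 × 2580 = 64500.
Difference = 2580 frames; B is ahead of A.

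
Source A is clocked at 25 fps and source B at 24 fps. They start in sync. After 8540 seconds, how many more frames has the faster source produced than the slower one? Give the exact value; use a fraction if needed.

8540 frames

A emits 25 × 8540 = 213500 frames; B emits 24 × 8540 = 204960.
Difference = 8540 frames; B is behind A.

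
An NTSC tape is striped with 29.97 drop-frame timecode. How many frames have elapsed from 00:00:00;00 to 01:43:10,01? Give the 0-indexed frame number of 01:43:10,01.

185515

As if non-drop at 30 labels/s: (1 × 3600 + 43 × 60 + 10) × 30 + 1 = 185701.
Minute boundaries passed: 103; those not divisible by 10: 103 − 10 = 93; dropped labels = 2 × 93 = 186.
Actual frame index = 185701 − 186 = 185515.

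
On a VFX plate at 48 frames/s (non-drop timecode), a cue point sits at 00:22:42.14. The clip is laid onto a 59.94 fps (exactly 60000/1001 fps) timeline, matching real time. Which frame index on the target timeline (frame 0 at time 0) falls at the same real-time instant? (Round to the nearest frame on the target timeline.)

Source frame index: (0×3600 + 22×60 + 42) × 48 + 14 = 65390.
Real time: 65390 / (48) = 32695/24 s.
Target frame: (32695/24) × (60000/1001) = 6287500/77 ≈ 81655.844 → 81656.

frame 81656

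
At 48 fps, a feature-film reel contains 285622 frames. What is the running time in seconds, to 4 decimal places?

5950.4583 seconds

Running time = 285622 × 1/48 = 142811/24 s ≈ 5950.4583 s.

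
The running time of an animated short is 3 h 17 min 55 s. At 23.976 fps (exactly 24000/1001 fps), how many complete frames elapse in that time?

3 h 17 min 55 s = 11875 s.
Frames = 11875 × 24000/1001 = 285000000/1001 ≈ 284715.2847.
Complete frames: 284715.

284715 frames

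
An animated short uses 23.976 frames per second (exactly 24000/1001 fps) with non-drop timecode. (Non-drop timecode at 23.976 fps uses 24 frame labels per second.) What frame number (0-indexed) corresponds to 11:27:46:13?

Total seconds to the label: (11 × 3600 + 27 × 60 + 46) = 41266.
Frame index = 41266 × 24 + 13 = 990397.

frame 990397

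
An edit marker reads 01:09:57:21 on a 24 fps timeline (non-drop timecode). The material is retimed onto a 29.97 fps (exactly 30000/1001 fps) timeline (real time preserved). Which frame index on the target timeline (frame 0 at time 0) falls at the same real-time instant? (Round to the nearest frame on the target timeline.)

frame 125810

Source frame index: (1×3600 + 9×60 + 57) × 24 + 21 = 100749.
Real time: 100749 / (24) = 33583/8 s.
Target frame: (33583/8) × (30000/1001) = 11448750/91 ≈ 125810.440 → 125810.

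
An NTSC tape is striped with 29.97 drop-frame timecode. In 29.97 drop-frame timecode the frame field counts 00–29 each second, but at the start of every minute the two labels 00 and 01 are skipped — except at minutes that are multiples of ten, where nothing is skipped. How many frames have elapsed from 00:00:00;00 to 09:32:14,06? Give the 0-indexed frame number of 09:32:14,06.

1028996

Complete 10-minute blocks: 57, each 17982 frames → 1024974.
Remaining 2 whole minutes in the current block: 1800 + 1 × 1798 = 3598 frames.
Within the current minute: 14 × 30 + 6 − 2 = 424 (labels ;00/;01 skipped at this minute). Total = 1024974 + 3598 + 424 = 1028996.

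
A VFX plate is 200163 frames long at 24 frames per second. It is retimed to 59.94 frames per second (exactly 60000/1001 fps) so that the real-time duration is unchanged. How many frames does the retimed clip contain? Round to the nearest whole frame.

Frames at target rate = 200163 × (60000/1001) / (24) = 500407500/1001 ≈ 499907.592.
Nearest whole frame: 499908.

499908 frames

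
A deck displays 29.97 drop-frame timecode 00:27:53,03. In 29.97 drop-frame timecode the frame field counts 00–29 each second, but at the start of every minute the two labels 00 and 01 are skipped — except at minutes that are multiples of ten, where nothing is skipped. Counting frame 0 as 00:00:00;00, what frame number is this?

Complete 10-minute blocks: 2, each 17982 frames → 35964.
Remaining 7 whole minutes in the current block: 1800 + 6 × 1798 = 12588 frames.
Within the current minute: 53 × 30 + 3 − 2 = 1591 (labels ;00/;01 skipped at this minute). Total = 35964 + 12588 + 1591 = 50143.

50143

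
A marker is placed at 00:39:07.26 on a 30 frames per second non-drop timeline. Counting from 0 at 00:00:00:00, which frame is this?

frame 70436

Total seconds to the label: (0 × 3600 + 39 × 60 + 7) = 2347.
Frame index = 2347 × 30 + 26 = 70436.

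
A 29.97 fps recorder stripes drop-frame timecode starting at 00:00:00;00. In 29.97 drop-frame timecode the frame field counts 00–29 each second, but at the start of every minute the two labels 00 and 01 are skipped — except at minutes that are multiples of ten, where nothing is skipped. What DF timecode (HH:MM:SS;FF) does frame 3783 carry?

00:02:06;07

Each 10-minute DF block holds 10 × 60 × 30 − 9 × 2 = 17982 frames. 3783 ÷ 17982 → 0 full blocks, remainder 3783.
Within the partial block the first minute is 1800 frames and each further minute 1798, so 2 further minute boundaries passed. Total skipped labels = 18 × 0 + 2 × 2 = 4.
Non-drop label index = 3783 + 4 = 3787; at 30 labels/s that is 00:02:06:07, i.e. DF 00:02:06;07.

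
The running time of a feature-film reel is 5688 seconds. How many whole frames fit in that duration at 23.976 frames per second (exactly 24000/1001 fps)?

Frames = 5688 × 24000/1001 = 136512000/1001 ≈ 136375.6244.
Complete frames: 136375.

136375 frames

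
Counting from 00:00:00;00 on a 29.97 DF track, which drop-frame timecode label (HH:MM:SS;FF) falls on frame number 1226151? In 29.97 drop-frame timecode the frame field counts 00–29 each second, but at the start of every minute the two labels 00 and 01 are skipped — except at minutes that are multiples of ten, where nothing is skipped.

11:21:52;17

Each 10-minute DF block holds 10 × 60 × 30 − 9 × 2 = 17982 frames. 1226151 ÷ 17982 → 68 full blocks, remainder 3375.
Within the partial block the first minute is 1800 frames and each further minute 1798, so 1 further minute boundary passed. Total skipped labels = 18 × 68 + 2 × 1 = 1226.
Non-drop label index = 1226151 + 1226 = 1227377; at 30 labels/s that is 11:21:52:17, i.e. DF 11:21:52;17.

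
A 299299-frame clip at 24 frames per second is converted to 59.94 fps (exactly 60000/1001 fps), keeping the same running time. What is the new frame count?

747500 frames

Target frames = source frames × (target rate / source rate) = 299299 × (60000/1001)/(24) = 299299 × 2500/1001 = 747500.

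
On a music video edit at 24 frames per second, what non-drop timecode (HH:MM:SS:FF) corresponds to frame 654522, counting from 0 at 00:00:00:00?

654522 ÷ 24 = 27271 full seconds, remainder 18 frames.
27271 s = 7 h 34 min 31 s.
Timecode: 07:34:31:18.

07:34:31:18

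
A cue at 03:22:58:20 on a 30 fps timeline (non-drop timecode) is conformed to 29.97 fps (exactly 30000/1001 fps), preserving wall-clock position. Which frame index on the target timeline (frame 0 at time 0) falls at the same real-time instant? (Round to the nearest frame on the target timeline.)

frame 364995

Source frame index: (3×3600 + 22×60 + 58) × 30 + 20 = 365360.
Real time: 365360 / (30) = 36536/3 s.
Target frame: (36536/3) × (30000/1001) = 365360000/1001 ≈ 364995.005 → 364995.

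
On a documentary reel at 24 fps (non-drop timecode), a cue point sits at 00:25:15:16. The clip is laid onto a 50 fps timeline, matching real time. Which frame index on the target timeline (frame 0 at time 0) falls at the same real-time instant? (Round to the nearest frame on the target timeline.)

frame 75783

Source frame index: (0×3600 + 25×60 + 15) × 24 + 16 = 36376.
Real time: 36376 / (24) = 4547/3 s.
Target frame: (4547/3) × (50) = 227350/3 ≈ 75783.333 → 75783.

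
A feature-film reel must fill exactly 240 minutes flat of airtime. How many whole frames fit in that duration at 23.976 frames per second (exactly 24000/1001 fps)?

240 min = 14400 s.
Frames = 14400 × 24000/1001 = 345600000/1001 ≈ 345254.7453.
Complete frames: 345254.

345254 frames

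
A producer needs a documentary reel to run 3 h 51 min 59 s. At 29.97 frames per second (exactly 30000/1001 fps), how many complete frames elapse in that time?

417152 frames

3 h 51 min 59 s = 13919 s.
Frames = 13919 × 30000/1001 = 417570000/1001 ≈ 417152.8472.
Complete frames: 417152.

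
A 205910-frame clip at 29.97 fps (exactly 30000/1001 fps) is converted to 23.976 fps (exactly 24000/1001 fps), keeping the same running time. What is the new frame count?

Target frames = source frames × (target rate / source rate) = 205910 × (24000/1001)/(30000/1001) = 205910 × 4/5 = 164728.

164728 frames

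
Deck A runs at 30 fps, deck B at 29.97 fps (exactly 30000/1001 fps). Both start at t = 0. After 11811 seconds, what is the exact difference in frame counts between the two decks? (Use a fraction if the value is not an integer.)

A emits 30 × 11811 = 354330 frames; B emits 30000/1001 × 11811 = 354330000/1001.
Difference = 354330/1001 frames (≈ 353.9760); B is behind A.

354330/1001 frames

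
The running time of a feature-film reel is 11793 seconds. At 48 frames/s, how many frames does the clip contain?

Frames = 11793 × 48 = 566064.

566064 frames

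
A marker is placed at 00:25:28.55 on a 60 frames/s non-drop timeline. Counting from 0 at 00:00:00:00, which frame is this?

Total seconds to the label: (0 × 3600 + 25 × 60 + 28) = 1528.
Frame index = 1528 × 60 + 55 = 91735.

91735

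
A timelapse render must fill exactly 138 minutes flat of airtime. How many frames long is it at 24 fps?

198720 frames

138 min = 8280 s.
Frames = 8280 × 24 = 198720.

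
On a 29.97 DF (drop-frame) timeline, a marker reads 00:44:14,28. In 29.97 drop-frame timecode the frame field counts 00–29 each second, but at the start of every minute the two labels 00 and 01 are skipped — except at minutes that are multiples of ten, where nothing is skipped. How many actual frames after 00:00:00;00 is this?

79568

As if non-drop at 30 labels/s: (0 × 3600 + 44 × 60 + 14) × 30 + 28 = 79648.
Minute boundaries passed: 44; those not divisible by 10: 44 − 4 = 40; dropped labels = 2 × 40 = 80.
Actual frame index = 79648 − 80 = 79568.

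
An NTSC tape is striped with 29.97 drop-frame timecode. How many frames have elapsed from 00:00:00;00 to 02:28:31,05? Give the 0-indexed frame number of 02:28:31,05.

267067

As if non-drop at 30 labels/s: (2 × 3600 + 28 × 60 + 31) × 30 + 5 = 267335.
Minute boundaries passed: 148; those not divisible by 10: 148 − 14 = 134; dropped labels = 2 × 134 = 268.
Actual frame index = 267335 − 268 = 267067.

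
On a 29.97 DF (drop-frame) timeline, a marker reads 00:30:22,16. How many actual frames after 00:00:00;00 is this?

54622

As if non-drop at 30 labels/s: (0 × 3600 + 30 × 60 + 22) × 30 + 16 = 54676.
Minute boundaries passed: 30; those not divisible by 10: 30 − 3 = 27; dropped labels = 2 × 27 = 54.
Actual frame index = 54676 − 54 = 54622.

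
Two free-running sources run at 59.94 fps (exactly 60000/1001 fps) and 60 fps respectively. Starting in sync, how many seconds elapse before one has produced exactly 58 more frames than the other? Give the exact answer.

29029/30 seconds

The gap grows by |60 − 60000/1001| = 60/1001 frames per second.
Time for a 58-frame gap: 58 ÷ (60/1001) = 29029/30 s.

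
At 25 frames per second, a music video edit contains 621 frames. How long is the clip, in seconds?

Running time = 621 / (25) = 24.84 s.

24.84 seconds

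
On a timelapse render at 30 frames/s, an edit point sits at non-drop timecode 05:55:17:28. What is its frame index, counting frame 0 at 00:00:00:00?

Total seconds to the label: (5 × 3600 + 55 × 60 + 17) = 21317.
Frame index = 21317 × 30 + 28 = 639538.

frame 639538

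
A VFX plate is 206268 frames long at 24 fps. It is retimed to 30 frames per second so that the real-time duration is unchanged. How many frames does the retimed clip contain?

257835 frames

Target frames = source frames × (target rate / source rate) = 206268 × (30)/(24) = 206268 × 5/4 = 257835.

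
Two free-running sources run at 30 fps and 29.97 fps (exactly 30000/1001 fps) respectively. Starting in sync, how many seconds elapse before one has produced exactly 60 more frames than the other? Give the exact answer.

2002 seconds

The gap grows by |30000/1001 − 30| = 30/1001 frames per second.
Time for a 60-frame gap: 60 ÷ (30/1001) = 2002 s.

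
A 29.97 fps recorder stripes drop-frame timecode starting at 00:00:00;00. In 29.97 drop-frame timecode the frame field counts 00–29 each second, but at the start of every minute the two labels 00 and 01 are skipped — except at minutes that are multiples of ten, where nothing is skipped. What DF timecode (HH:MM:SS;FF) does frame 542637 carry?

05:01:45;29

Ten DF minutes hold 17982 frames, so frame 542637 lies in block 30 (frames 539460–557441) with 3177 frames into that block.
The block's first minute is 1800 frames and the rest 1798 each; 3177 frames reaches minute 1, so 30 × 18 + 1 × 2 = 542 labels have been skipped so far.
Adding those back, label number 542637 + 542 = 543179 at 30 labels/s is 18105 s + 29 f = 5 h 1 min 45 s frame 29, i.e. 05:01:45;29.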